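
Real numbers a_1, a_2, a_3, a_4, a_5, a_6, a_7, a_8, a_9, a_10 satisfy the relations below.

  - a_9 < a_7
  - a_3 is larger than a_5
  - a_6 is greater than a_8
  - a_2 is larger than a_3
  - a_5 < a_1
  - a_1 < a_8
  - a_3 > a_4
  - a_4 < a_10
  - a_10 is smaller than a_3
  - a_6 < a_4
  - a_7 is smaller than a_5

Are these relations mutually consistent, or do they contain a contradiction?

consistent

The single ordering a_9 < a_7 < a_5 < a_1 < a_8 < a_6 < a_4 < a_10 < a_3 < a_2 satisfies every listed relation, so no contradiction arises.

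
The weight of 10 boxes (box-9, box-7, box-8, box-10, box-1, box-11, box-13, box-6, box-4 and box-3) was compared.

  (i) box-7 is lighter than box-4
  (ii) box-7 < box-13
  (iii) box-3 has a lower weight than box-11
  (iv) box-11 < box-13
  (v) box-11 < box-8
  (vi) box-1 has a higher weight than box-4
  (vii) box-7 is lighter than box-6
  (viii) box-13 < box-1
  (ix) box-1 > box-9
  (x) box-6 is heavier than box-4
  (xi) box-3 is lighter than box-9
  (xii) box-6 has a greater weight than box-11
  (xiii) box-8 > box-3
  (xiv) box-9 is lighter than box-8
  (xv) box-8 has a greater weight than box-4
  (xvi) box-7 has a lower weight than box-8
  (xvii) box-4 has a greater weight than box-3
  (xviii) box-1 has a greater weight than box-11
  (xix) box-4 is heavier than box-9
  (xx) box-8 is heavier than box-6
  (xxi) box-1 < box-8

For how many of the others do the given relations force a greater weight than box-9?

4

Directly above box-9: box-4, box-1, box-8.
One step further: box-6 (4 so far).
No other element is forced above box-9 by the given relations, so the count is 4.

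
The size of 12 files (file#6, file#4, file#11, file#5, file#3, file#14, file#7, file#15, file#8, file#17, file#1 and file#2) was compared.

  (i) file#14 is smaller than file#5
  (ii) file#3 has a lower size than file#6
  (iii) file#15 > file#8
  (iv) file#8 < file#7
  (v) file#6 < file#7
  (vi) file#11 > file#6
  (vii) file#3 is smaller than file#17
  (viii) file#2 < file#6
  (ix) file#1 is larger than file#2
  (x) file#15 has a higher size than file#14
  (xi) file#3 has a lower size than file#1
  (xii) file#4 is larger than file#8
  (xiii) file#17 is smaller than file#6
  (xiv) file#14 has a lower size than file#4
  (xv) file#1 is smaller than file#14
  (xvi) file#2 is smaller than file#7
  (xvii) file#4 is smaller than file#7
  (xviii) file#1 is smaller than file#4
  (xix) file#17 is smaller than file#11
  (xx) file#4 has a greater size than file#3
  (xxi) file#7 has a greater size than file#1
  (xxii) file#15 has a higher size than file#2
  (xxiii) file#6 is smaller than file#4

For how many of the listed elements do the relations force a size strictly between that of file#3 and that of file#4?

The relations place file#3 below file#4. An element lies strictly between them when it is forced above file#3 and also forced below file#4.
Above file#3: {file#1, file#14, file#17, file#6, file#11, file#5, file#7, file#15}. Below file#4: {file#2, file#1, file#14, file#17, file#6, file#8}.
Intersection: {file#1, file#14, file#17, file#6} — 4.

4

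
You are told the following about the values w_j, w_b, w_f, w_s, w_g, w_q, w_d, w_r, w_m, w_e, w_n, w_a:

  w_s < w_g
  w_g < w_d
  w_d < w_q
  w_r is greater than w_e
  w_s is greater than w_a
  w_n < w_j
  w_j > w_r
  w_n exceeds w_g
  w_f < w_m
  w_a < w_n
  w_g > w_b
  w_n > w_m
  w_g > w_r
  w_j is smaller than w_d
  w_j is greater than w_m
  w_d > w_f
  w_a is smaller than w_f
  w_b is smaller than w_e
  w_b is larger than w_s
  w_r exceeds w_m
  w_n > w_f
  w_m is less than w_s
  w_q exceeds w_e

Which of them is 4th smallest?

The consecutive relations fix a unique order: w_a < w_f < w_m < w_s < w_b < w_e < w_r < w_g < w_n < w_j < w_d < w_q.
Counting 4 from the smallest end gives w_s.

w_s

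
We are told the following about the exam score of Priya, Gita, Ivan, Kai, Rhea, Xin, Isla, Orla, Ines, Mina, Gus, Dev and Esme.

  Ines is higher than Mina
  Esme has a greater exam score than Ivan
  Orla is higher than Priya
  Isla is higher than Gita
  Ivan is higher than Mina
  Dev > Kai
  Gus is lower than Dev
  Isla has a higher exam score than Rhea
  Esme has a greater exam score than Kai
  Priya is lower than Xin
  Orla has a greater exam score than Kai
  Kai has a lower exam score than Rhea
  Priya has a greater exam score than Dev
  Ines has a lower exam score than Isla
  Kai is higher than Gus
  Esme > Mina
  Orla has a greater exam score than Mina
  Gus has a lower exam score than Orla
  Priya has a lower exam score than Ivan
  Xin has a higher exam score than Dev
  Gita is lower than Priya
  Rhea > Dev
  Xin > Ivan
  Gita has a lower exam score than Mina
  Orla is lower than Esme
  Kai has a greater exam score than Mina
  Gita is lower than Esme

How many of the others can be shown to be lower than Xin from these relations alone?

7

Directly below Xin: Dev, Priya, Ivan.
One step further: Gita, Mina, Gus, Kai (7 so far).
Nothing else is reachable below Xin; 7 in all.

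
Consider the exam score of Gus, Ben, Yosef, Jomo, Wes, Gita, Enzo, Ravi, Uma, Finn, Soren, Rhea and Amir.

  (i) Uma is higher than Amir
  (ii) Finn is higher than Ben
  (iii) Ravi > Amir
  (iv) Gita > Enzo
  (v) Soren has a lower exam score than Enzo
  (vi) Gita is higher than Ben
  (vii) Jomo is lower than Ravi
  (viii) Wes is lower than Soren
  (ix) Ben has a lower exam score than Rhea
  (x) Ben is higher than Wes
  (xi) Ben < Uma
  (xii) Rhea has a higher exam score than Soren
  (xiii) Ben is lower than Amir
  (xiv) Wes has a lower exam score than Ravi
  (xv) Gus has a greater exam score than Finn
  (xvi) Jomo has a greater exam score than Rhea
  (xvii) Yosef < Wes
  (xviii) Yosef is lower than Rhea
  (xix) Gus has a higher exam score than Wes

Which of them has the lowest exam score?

Chaining upward from Yosef: directly above it, Wes, Rhea; then Ben, Soren, Jomo, Ravi, Gus; then Amir, Enzo, Uma, Gita, Finn.
That covers every other element, and nothing is given below Yosef, so Yosef is the lowest exam score.

Yosef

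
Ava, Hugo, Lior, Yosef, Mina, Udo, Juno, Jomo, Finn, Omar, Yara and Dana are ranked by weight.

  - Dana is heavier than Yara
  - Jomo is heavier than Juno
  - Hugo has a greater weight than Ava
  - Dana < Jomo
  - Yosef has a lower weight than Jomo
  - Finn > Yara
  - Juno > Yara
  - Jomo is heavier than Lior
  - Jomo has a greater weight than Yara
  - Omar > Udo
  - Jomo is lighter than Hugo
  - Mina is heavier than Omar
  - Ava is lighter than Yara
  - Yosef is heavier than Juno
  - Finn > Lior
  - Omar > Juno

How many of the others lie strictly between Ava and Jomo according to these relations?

4

The relations place Ava below Jomo. An element lies strictly between them when it is forced above Ava and also forced below Jomo.
Above Ava: {Yara, Finn, Juno, Dana, Yosef, Omar, Hugo, Mina}. Below Jomo: {Yara, Lior, Juno, Dana, Yosef}.
Intersection: {Yara, Juno, Dana, Yosef} — 4.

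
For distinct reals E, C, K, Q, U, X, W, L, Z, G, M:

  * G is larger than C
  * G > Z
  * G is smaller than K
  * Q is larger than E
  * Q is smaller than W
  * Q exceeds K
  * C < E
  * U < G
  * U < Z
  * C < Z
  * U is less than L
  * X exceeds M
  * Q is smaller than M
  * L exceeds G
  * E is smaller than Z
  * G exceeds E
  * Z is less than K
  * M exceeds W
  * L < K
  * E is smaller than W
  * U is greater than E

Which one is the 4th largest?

Q

The consecutive relations fix a unique order: C < E < U < Z < G < L < K < Q < W < M < X.
The 4th largest is Q.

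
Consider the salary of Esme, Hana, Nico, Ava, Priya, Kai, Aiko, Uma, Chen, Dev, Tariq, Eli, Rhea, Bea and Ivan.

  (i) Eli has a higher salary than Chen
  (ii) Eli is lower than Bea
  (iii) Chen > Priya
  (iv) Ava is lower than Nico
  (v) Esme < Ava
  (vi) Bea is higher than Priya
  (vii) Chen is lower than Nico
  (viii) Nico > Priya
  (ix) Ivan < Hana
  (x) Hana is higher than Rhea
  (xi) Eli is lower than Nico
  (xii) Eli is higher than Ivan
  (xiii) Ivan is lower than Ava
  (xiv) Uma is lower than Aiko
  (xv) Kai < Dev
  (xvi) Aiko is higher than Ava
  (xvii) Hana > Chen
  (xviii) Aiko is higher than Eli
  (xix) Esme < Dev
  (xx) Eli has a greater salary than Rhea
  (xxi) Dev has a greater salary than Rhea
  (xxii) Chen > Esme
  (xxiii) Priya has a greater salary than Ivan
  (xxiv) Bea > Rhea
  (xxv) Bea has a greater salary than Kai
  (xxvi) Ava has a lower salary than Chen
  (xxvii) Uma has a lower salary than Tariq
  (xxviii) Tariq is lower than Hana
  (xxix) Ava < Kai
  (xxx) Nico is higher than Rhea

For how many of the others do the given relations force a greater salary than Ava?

8

From Ava the given relations immediately reach Kai, Chen, Nico, Aiko.
From those, Eli, Dev, Hana, Bea — 8 in total.
Nothing else is reachable above Ava; 8 in all.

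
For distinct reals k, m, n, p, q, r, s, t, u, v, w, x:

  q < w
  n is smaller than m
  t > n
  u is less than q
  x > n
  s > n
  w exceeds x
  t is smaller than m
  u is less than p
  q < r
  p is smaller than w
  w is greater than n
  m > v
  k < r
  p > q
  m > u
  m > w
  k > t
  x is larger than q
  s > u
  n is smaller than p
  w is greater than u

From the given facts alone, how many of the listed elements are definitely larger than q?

5

Directly above q: x, p, r, w.
One step further: m (5 so far).
No other element is forced above q by the given relations, so the count is 5.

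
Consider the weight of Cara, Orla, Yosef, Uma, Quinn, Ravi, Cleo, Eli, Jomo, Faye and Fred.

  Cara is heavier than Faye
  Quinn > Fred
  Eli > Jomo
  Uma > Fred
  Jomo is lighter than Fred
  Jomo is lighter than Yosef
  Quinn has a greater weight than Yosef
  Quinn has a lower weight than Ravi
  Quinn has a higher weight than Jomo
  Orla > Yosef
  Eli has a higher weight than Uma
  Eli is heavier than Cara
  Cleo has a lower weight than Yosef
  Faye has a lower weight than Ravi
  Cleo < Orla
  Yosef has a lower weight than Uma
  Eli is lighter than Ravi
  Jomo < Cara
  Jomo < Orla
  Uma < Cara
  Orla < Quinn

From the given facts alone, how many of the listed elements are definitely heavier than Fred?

5

Directly above Fred: Uma, Quinn.
One step further: Cara, Eli, Ravi (5 so far).
No other element is forced above Fred by the given relations, so the count is 5.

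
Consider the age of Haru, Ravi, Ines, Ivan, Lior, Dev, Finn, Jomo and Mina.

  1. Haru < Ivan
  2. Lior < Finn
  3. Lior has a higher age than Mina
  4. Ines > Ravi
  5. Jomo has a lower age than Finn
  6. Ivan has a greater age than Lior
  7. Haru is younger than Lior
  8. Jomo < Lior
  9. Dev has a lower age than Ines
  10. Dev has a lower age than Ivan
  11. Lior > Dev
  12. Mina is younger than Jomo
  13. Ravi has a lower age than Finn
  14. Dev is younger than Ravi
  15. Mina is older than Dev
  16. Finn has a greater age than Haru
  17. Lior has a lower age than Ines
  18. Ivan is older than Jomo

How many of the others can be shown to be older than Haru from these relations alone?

From Haru the given relations immediately reach Lior, Ivan, Finn.
From those, Ines — 4 in total.
No other element is forced above Haru by the given relations, so the count is 4.

4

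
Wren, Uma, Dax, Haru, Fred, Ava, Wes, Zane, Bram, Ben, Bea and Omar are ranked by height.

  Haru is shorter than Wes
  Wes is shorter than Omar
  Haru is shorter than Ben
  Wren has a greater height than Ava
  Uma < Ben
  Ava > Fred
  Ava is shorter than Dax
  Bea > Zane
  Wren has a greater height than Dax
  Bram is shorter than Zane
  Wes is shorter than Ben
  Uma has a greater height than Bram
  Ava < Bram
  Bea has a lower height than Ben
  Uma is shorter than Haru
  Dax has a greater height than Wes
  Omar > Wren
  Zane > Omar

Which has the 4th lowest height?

The consecutive relations fix a unique order: Fred < Ava < Bram < Uma < Haru < Wes < Dax < Wren < Omar < Zane < Bea < Ben.
The 4th smallest is Uma.

Uma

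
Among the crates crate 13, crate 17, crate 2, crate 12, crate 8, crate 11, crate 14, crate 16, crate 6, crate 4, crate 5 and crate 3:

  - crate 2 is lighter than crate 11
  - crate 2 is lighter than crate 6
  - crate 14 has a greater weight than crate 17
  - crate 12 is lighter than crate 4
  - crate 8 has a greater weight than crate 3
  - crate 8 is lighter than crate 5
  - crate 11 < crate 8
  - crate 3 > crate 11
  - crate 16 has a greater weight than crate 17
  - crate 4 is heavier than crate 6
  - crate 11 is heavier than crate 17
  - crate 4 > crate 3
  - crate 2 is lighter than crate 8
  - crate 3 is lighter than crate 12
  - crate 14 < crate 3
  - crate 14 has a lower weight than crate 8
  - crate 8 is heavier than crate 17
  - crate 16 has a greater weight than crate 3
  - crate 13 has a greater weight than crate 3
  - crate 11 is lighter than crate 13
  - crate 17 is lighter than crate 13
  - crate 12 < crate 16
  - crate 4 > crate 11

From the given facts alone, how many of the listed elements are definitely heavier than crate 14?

Directly above crate 14: crate 3, crate 8.
One step further: crate 12, crate 4, crate 13, crate 5, crate 16 (7 so far).
Nothing else is reachable above crate 14; 7 in all.

7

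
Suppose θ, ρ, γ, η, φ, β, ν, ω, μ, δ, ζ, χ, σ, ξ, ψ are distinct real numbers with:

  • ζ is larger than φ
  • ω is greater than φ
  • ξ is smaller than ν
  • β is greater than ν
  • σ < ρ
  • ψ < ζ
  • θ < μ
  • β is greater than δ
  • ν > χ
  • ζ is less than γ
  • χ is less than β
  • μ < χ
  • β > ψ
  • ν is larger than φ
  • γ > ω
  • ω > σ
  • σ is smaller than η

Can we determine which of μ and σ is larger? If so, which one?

Following every chain through σ: above σ we get η, ω, ρ, γ.
μ is not reached, and no chain runs the other way from μ to σ.
So the given relations leave the order of σ and μ undetermined.

undetermined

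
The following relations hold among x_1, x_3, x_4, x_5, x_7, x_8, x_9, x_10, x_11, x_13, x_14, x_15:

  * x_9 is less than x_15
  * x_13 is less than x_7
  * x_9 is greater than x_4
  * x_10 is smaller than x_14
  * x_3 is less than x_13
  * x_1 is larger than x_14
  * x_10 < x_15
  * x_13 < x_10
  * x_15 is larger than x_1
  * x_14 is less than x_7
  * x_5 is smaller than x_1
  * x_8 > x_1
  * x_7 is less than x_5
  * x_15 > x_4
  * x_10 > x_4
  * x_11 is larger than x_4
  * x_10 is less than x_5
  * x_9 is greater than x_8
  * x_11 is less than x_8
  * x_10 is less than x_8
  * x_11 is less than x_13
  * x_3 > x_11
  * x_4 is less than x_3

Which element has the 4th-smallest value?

x_13

Piecing the relations together gives one ordering: x_4 < x_11 < x_3 < x_13 < x_10 < x_14 < x_7 < x_5 < x_1 < x_8 < x_9 < x_15.
Counting 4 from the smallest end gives x_13.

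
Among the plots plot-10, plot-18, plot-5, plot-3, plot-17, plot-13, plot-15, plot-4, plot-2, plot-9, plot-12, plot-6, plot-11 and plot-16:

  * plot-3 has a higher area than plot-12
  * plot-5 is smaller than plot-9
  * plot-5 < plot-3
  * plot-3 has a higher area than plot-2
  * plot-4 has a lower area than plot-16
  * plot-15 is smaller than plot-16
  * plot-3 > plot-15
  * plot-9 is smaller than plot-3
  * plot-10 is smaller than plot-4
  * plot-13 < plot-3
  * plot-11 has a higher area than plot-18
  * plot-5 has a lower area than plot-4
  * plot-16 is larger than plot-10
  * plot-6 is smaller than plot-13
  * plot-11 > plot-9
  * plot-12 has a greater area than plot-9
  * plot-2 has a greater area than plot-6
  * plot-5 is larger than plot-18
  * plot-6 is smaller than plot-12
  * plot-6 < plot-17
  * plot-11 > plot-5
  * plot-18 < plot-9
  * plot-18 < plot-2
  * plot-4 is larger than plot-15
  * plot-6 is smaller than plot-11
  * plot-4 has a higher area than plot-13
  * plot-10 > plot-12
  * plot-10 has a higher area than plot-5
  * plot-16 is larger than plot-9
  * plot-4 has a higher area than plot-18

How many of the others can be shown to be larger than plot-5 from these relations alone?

7

The elements the relations force above plot-5 are plot-9, plot-12, plot-10, plot-4, plot-16, plot-11, plot-3 — no chain reaches any other.
That is 7.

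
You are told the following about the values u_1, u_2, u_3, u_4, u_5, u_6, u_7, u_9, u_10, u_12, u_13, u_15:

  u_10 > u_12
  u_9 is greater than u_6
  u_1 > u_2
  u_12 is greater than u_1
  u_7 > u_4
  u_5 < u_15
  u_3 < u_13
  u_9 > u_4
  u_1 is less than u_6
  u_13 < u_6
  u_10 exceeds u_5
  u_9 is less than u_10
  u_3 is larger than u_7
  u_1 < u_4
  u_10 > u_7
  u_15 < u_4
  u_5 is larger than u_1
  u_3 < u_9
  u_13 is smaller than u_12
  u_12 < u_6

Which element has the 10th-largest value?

u_5

The consecutive relations fix a unique order: u_2 < u_1 < u_5 < u_15 < u_4 < u_7 < u_3 < u_13 < u_12 < u_6 < u_9 < u_10.
The 10th largest is u_5.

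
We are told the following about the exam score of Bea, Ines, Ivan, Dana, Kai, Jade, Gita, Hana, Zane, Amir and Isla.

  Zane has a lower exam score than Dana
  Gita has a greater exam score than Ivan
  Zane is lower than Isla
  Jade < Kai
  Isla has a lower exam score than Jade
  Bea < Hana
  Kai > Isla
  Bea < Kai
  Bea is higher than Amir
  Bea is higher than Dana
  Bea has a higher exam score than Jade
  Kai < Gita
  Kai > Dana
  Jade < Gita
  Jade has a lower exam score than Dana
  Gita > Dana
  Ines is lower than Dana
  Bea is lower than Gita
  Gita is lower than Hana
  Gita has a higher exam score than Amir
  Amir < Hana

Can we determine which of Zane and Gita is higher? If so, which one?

Gita

Link the given pairs in sequence: Zane < Isla; Isla < Jade; Jade < Dana; Dana < Bea; Bea < Kai; Kai < Gita.
Together: Zane < Isla < Jade < Dana < Bea < Kai < Gita.
So Gita is higher.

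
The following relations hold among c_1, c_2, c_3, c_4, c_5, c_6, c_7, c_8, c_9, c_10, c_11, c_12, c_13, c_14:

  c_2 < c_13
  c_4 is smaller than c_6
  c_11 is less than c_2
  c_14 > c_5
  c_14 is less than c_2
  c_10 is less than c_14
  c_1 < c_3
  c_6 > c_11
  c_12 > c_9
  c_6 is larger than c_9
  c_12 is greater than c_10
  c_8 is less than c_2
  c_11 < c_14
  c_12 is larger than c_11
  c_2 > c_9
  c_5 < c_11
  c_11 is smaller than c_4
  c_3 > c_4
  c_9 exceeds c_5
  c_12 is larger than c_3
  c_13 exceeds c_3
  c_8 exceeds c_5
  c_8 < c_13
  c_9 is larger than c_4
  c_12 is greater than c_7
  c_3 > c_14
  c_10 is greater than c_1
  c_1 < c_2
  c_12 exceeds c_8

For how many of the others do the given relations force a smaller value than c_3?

From c_3 the given relations immediately reach c_1, c_4, c_14.
From those, c_5, c_11, c_10 — 6 in total.
No other element is forced below c_3 by the given relations, so the count is 6.

6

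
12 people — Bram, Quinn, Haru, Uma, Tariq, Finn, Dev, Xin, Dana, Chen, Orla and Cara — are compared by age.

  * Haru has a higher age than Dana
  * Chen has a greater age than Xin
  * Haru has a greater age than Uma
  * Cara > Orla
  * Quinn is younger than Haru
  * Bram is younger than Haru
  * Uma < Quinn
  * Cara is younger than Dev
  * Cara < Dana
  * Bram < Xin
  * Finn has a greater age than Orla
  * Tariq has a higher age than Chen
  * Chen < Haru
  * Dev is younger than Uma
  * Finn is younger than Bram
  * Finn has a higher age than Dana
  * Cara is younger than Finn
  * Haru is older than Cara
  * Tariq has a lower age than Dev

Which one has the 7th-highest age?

Xin

The consecutive relations fix a unique order: Orla < Cara < Dana < Finn < Bram < Xin < Chen < Tariq < Dev < Uma < Quinn < Haru.
The 7th largest is Xin.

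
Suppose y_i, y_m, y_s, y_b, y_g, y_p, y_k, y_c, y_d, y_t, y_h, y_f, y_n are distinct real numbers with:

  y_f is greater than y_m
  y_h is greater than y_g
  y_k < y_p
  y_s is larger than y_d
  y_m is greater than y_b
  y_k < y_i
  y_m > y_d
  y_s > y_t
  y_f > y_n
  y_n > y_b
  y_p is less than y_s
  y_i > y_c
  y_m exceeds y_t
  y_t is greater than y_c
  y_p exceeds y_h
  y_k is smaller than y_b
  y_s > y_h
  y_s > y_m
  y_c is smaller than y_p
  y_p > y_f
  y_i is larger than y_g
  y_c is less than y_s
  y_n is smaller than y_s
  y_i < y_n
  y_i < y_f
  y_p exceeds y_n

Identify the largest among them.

Chaining downward from y_s: directly below it, y_c, y_t, y_n, y_d, y_m, y_h, y_p; then y_k, y_g, y_i, y_b, y_f.
That covers every other element, and nothing is given above y_s, so y_s is the largest.

y_s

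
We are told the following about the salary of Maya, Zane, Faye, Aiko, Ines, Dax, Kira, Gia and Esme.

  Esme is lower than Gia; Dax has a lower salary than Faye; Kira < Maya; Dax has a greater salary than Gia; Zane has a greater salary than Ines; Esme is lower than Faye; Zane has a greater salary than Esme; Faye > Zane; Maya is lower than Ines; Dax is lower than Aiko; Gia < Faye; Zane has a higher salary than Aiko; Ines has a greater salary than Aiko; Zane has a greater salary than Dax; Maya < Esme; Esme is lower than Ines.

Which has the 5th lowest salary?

Dax

The consecutive relations fix a unique order: Kira < Maya < Esme < Gia < Dax < Aiko < Ines < Zane < Faye.
Counting 5 from the smallest end gives Dax.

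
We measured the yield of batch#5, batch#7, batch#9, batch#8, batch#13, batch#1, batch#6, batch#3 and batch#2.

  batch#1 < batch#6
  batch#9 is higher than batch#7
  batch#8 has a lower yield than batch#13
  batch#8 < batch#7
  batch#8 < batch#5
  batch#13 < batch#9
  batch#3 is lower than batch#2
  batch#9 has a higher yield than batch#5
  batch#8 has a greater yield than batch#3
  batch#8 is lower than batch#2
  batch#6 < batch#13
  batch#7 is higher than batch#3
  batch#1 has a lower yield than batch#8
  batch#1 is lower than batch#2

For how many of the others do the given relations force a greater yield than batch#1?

7

Directly above batch#1: batch#8, batch#6, batch#2.
One step further: batch#13, batch#7, batch#5 (6 so far).
One step further: batch#9 (7 so far).
No other element is forced above batch#1 by the given relations, so the count is 7.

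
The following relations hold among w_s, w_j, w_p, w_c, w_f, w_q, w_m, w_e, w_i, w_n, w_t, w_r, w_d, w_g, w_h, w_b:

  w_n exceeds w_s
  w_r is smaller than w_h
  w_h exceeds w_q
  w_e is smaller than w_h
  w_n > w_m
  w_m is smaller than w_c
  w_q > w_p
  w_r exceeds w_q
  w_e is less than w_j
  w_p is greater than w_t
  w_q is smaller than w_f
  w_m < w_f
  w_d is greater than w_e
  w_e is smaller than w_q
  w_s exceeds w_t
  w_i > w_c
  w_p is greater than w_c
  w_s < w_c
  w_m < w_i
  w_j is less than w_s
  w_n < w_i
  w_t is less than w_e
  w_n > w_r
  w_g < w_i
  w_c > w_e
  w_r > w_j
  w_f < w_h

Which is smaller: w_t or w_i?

w_t < w_e and w_e < w_j give w_t < w_j.
With w_j < w_s: w_t < w_e < w_j < w_s.
With w_s < w_c: w_t < w_e < w_j < w_s < w_c.
Then w_c < w_p extends the chain to w_p.
With w_p < w_q: w_t < w_e < w_j < w_s < w_c < w_p < w_q.
With w_q < w_r: w_t < w_e < w_j < w_s < w_c < w_p < w_q < w_r.
With w_r < w_n: w_t < w_e < w_j < w_s < w_c < w_p < w_q < w_r < w_n.
With w_n < w_i: w_t < w_e < w_j < w_s < w_c < w_p < w_q < w_r < w_n < w_i.
So w_t < w_i; w_t is the smaller of the two.

w_t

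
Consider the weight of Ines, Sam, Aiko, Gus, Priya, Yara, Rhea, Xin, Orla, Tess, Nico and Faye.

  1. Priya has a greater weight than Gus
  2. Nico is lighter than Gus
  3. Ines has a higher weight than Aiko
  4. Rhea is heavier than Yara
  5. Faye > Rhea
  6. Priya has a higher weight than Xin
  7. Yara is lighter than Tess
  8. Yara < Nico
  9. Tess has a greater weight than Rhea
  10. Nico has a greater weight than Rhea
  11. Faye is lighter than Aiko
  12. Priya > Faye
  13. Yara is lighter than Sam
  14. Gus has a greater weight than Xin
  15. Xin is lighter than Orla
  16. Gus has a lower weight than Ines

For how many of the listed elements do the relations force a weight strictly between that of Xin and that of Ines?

Chaining upward from Xin reaches: Gus, Priya, Orla.
Chaining downward from Ines reaches: Yara, Rhea, Faye, Aiko, Nico, Gus.
Strictly between Xin and Ines are those in both lists: Gus — 1 element.

1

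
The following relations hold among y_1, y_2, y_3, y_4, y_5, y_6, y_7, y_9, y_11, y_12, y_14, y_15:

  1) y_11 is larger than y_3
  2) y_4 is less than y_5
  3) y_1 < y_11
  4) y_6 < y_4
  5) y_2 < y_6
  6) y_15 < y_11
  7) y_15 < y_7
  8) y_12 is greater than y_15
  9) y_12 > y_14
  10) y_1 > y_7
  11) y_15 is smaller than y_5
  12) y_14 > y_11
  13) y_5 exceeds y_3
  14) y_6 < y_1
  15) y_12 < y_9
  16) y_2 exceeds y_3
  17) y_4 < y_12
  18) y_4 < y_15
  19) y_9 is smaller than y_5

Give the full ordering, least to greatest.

Each adjacent pair is fixed by a given relation: y_3 < y_2; y_2 < y_6; y_6 < y_4; y_4 < y_15; y_15 < y_7; y_7 < y_1; y_1 < y_11; y_11 < y_14; y_14 < y_12; y_12 < y_9; y_9 < y_5. Chaining them end to end gives the full order.

y_3 < y_2 < y_6 < y_4 < y_15 < y_7 < y_1 < y_11 < y_14 < y_12 < y_9 < y_5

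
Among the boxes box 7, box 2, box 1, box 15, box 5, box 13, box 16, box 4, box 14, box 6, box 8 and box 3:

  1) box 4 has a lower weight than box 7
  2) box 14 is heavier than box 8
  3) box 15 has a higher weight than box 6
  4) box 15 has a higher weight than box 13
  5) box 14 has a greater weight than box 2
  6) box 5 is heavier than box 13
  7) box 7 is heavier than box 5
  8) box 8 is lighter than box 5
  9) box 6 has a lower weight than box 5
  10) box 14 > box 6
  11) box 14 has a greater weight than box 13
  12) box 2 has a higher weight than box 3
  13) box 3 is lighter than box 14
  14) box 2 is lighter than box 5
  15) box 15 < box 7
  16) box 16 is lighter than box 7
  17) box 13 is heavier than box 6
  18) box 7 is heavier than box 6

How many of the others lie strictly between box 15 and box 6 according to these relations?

Chaining upward from box 6 reaches: box 13, box 14, box 5, box 7.
Chaining downward from box 15 reaches: box 13.
Strictly between box 6 and box 15 are those in both lists: box 13 — 1 element.

1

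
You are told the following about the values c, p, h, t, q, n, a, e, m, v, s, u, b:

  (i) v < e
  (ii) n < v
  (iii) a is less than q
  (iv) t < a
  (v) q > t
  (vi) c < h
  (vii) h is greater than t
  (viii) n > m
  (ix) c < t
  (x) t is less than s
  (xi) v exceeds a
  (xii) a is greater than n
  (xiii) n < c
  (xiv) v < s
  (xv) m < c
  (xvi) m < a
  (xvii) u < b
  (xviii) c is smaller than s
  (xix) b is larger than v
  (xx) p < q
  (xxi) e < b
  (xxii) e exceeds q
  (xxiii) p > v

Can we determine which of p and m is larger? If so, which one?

p

Link the given pairs in sequence: m < n; n < c; c < t; t < a; a < v; v < p.
Chaining these gives m < n < c < t < a < v < p.
So p is larger.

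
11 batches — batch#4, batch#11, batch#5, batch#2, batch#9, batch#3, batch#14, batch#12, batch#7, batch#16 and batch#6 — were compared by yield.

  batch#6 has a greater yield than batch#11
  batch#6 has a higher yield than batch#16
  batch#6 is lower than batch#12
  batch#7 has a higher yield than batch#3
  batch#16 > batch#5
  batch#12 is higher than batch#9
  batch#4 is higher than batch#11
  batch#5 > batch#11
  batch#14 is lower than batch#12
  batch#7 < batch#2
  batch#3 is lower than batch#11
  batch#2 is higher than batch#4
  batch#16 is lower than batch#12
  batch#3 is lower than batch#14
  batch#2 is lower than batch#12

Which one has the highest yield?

Chaining downward from batch#12: directly below it, batch#16, batch#6, batch#9, batch#14, batch#2; then batch#3, batch#11, batch#5, batch#4, batch#7.
That covers every other element, and nothing is given above batch#12, so batch#12 is the highest yield.

batch#12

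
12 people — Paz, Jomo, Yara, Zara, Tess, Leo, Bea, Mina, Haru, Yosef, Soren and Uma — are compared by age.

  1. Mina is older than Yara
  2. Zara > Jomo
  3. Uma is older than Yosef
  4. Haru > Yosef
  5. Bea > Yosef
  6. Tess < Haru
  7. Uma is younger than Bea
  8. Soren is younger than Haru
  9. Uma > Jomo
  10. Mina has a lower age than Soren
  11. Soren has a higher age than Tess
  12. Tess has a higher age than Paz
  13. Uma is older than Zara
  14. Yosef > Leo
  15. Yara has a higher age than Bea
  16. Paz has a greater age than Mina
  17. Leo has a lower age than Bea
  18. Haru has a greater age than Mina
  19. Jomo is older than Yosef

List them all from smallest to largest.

Nothing is placed below Leo, so it is least; from there Leo < Yosef; Yosef < Jomo; Jomo < Zara; Zara < Uma; Uma < Bea; Bea < Yara; Yara < Mina; Mina < Paz; Paz < Tess; Tess < Soren; Soren < Haru, each given directly.

Leo < Yosef < Jomo < Zara < Uma < Bea < Yara < Mina < Paz < Tess < Soren < Haru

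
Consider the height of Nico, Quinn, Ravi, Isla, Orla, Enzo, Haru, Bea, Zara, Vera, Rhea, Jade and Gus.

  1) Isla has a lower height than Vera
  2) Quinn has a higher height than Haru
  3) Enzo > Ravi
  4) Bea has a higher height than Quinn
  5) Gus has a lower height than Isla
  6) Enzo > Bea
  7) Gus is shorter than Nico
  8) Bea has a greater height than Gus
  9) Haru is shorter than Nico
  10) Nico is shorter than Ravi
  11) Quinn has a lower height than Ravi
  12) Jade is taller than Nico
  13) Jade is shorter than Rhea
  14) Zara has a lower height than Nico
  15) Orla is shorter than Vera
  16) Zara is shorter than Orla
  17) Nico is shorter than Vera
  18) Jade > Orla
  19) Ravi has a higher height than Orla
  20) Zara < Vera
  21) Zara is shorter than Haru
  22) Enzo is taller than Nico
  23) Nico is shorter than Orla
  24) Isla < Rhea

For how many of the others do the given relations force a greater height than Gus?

9

Directly above Gus: Isla, Nico, Bea.
One step further: Orla, Jade, Ravi, Vera, Enzo, Rhea (9 so far).
No other element is forced above Gus by the given relations, so the count is 9.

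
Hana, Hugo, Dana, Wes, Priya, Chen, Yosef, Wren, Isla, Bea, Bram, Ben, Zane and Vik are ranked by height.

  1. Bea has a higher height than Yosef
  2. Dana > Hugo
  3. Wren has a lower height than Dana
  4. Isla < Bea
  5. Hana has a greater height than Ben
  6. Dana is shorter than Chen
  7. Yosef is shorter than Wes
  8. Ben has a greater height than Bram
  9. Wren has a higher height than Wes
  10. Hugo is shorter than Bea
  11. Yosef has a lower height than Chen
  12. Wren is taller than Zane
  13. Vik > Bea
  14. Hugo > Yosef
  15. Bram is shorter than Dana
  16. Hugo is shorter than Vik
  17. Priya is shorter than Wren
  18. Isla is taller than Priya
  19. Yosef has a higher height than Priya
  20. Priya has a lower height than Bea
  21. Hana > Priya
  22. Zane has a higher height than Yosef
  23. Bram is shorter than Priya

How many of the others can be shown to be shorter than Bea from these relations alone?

The elements the relations force below Bea are Bram, Priya, Yosef, Hugo, Isla — no chain reaches any other.
That is 5.

5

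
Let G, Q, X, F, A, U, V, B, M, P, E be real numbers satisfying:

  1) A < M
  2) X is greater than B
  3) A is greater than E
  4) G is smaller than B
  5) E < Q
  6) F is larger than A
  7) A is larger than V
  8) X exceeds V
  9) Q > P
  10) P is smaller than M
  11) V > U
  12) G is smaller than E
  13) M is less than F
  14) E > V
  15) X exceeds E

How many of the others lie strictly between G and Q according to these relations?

The relations place G below Q. An element lies strictly between them when it is forced above G and also forced below Q.
Above G: {E, A, B, M, F, X}. Below Q: {P, U, V, E}.
Intersection: {E} — 1.

1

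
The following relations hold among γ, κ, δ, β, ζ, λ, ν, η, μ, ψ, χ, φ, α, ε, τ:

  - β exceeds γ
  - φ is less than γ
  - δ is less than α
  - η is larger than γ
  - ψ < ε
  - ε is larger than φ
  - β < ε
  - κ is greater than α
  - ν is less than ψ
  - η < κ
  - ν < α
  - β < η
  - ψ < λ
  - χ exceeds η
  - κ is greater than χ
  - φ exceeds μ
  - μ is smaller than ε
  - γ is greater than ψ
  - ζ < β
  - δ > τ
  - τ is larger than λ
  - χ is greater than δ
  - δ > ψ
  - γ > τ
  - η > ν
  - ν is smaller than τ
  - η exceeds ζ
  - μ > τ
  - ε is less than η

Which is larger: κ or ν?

ν < ψ and ψ < λ give ν < λ.
Then λ < τ extends the chain to τ.
With τ < μ: ν < ψ < λ < τ < μ.
Then μ < φ extends the chain to φ.
Then φ < γ extends the chain to γ.
Then γ < β extends the chain to β.
With β < ε: ν < ψ < λ < τ < μ < φ < γ < β < ε.
With ε < η: ν < ψ < λ < τ < μ < φ < γ < β < ε < η.
With η < χ: ν < ψ < λ < τ < μ < φ < γ < β < ε < η < χ.
With χ < κ: ν < ψ < λ < τ < μ < φ < γ < β < ε < η < χ < κ.
So ν < κ; κ is the larger of the two.

κ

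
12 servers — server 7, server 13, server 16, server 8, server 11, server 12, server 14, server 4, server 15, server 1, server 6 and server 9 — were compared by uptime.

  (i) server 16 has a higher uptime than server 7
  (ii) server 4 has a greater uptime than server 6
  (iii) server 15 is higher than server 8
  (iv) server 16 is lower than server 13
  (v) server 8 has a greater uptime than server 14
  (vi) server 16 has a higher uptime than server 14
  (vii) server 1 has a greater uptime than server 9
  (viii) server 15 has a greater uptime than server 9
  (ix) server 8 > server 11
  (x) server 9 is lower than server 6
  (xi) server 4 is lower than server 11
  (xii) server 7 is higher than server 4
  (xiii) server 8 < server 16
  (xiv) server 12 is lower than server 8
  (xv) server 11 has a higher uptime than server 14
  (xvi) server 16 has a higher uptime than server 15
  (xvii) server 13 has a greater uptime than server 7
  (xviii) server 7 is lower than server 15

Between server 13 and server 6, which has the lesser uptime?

server 6 < server 4 and server 4 < server 7 give server 6 < server 7.
With server 7 < server 15: server 6 < server 4 < server 7 < server 15.
Then server 15 < server 16 extends the chain to server 16.
With server 16 < server 13: server 6 < server 4 < server 7 < server 15 < server 16 < server 13.
So server 6 < server 13; server 6 is the lower of the two.

server 6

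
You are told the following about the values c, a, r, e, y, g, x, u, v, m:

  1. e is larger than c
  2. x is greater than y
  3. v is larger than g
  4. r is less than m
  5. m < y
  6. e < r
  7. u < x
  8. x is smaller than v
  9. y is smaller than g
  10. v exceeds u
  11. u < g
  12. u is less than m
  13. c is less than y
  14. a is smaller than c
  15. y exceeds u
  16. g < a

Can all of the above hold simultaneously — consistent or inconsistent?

inconsistent

Chaining the given relations yields g < a < c < e < r < m < y, so g < y. But one relation states y < g. These cannot both hold.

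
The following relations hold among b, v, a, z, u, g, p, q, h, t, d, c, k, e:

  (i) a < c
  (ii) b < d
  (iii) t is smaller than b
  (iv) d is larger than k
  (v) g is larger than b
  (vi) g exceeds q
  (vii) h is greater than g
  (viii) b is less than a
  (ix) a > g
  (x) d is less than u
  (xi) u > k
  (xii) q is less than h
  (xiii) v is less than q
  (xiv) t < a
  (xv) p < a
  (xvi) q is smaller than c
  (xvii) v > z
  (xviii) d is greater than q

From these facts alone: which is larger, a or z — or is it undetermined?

z < v and v < q give z < q.
Then q < g extends the chain to g.
With g < a: z < v < q < g < a.
So a is larger.

a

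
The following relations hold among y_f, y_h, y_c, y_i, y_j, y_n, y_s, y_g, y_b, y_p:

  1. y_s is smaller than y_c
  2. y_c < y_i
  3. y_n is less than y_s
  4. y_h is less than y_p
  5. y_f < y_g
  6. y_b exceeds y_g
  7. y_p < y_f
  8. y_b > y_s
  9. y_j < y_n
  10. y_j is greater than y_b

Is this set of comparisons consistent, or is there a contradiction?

We have y_s < y_b stated directly, yet also y_b < y_j < y_n < y_s by chaining the others — so y_b < y_s. Contradiction.

inconsistent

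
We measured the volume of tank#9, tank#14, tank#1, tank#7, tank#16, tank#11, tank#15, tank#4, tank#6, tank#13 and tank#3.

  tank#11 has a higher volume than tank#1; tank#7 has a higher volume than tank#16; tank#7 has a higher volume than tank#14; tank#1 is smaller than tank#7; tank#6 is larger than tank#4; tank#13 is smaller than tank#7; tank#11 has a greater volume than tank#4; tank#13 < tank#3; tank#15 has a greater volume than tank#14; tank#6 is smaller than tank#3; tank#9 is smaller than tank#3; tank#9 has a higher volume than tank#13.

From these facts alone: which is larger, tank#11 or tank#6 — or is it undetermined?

Following every chain through tank#6: above tank#6 we get tank#3; below tank#6 we get tank#4.
tank#11 is not reached, and no chain runs the other way from tank#11 to tank#6.
So the given relations leave the order of tank#6 and tank#11 undetermined.

undetermined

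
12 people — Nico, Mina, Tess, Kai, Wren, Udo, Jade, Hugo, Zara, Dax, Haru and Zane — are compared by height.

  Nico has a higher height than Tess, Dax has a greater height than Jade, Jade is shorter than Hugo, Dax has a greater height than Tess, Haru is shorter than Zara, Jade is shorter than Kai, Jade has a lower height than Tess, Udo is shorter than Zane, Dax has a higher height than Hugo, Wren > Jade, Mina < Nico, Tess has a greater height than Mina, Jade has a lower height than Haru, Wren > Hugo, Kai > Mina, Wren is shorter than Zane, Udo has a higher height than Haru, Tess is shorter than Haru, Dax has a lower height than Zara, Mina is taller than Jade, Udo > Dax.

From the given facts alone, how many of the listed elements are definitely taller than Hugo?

From Hugo the given relations immediately reach Wren, Dax.
From those, Udo, Zara, Zane — 5 in total.
No other element is forced above Hugo by the given relations, so the count is 5.

5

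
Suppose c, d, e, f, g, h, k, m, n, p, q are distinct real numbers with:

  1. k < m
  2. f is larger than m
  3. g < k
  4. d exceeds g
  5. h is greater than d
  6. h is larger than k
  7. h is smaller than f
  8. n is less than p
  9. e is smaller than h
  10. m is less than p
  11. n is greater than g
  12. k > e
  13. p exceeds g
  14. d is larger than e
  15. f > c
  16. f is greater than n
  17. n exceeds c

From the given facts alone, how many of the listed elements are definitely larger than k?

4

Directly above k: m, h.
One step further: f, p (4 so far).
Nothing else is reachable above k; 4 in all.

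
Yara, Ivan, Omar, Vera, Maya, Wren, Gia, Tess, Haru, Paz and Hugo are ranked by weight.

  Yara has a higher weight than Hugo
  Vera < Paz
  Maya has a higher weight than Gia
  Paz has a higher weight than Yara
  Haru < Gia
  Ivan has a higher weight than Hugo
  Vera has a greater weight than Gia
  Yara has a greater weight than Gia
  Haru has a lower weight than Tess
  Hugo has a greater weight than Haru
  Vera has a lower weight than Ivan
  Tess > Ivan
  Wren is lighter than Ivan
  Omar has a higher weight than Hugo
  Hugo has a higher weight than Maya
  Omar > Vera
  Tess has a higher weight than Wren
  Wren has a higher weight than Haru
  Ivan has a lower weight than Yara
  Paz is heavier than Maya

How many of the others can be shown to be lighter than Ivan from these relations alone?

6

The elements the relations force below Ivan are Haru, Gia, Wren, Maya, Vera, Hugo — no chain reaches any other.
That is 6.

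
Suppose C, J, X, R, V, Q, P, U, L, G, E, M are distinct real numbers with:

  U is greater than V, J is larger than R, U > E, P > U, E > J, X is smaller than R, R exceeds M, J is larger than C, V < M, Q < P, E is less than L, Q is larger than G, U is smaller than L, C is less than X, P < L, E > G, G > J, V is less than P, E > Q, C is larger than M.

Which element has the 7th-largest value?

J

Chaining the given pairs: V < M < C < X < R < J < G < Q < E < U < P < L.
The 7th largest is J.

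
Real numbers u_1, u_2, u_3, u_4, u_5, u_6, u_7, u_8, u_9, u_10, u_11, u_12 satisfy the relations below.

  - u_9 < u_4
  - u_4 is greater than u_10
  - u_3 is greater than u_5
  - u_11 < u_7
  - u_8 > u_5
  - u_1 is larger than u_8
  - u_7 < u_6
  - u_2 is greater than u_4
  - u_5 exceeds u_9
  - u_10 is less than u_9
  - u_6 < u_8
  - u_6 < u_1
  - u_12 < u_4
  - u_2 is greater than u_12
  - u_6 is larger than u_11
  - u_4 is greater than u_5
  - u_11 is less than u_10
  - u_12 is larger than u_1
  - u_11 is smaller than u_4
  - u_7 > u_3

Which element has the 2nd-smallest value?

Piecing the relations together gives one ordering: u_11 < u_10 < u_9 < u_5 < u_3 < u_7 < u_6 < u_8 < u_1 < u_12 < u_4 < u_2.
Counting 2 from the smallest end gives u_10.

u_10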